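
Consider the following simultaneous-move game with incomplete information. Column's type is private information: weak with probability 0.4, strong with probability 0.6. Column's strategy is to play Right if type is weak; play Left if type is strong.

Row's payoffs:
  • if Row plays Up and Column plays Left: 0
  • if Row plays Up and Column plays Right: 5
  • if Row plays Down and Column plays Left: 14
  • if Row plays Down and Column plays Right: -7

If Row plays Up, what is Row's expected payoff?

2

E[Up] = 0.4·5 + 0.6·0 = 2 + 0 = 2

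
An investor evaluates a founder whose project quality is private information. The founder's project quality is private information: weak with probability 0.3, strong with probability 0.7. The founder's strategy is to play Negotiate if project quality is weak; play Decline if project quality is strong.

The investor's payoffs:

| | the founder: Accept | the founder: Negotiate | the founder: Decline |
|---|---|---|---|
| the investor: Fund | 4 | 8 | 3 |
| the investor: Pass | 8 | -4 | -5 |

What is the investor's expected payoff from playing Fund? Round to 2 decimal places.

4.50

E[Fund] = 0.3·8 + 0.7·3 = 2.4 + 2.1 = 4.5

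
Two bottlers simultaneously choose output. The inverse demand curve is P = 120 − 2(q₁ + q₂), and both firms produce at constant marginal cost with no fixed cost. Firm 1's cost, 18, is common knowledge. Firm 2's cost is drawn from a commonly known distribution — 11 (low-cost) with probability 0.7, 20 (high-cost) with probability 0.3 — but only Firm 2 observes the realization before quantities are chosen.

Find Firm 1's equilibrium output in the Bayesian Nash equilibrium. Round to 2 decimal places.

Type-c best response for Firm 2: q₂(c) = (120 − c)/4 − q₁/2.
Firm 1 maximizes expected profit; its first-order condition is 120 − 4q₁ − 2E[q₂] − 18 = 0.
Substituting E[q₂] and solving: E[c₂] = 13.7, so q₁ = (120 − 2·18 + 13.7)/6 = 16.2833.

16.28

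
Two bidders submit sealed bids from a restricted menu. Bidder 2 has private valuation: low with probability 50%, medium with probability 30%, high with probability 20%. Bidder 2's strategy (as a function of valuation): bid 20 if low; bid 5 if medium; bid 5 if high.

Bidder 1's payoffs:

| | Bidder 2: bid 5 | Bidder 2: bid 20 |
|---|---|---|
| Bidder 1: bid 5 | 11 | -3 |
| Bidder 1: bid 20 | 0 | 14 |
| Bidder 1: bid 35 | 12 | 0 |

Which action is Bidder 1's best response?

bid 20

E[bid 5] = 0.5·(-3) + 0.3·(11) + 0.2·(11) = 4
E[bid 20] = 0.5·(14) + 0.3·(0) + 0.2·(0) = 7
E[bid 35] = 0.5·(0) + 0.3·(12) + 0.2·(12) = 6
Best response: bid 20 (7 is the largest).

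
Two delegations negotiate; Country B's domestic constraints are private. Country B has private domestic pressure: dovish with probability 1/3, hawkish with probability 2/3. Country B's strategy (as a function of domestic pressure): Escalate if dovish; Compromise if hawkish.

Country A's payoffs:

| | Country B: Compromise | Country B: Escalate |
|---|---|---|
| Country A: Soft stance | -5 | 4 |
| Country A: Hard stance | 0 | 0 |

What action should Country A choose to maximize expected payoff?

E[Soft stance] = 1/3·(4) + 2/3·(-5) = -2
E[Hard stance] = 1/3·(0) + 2/3·(0) = 0
Best response: Hard stance (0 is the largest).

Hard stance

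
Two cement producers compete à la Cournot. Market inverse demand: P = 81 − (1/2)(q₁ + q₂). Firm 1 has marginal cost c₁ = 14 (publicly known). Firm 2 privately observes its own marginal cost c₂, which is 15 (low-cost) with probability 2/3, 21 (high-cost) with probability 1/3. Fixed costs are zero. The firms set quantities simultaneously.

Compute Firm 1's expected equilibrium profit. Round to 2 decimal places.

Type-c best response for Firm 2: q₂(c) = (81 − c) − q₁/2.
Firm 1 maximizes expected profit; its first-order condition is 81 − q₁ − (1/2)E[q₂] − 14 = 0.
Substituting E[q₂] and solving: E[c₂] = 17, so q₁ = (81 − 2·14 + 17)/(3/2) = 46.6667.
E[P] = 81 − (1/2)·(q₁ + E[q₂]) = 37.3333; Firm 1's expected profit = (E[P] − 14)·q₁ = (37.3333 − 14)·46.6667 = 1088.89.

1088.89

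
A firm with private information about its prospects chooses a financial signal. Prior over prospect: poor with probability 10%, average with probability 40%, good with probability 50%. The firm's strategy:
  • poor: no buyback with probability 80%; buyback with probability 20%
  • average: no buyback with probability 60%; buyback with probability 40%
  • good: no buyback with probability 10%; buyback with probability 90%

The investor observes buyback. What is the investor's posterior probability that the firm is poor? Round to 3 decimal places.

0.032

P(buyback) = 0.1·0.2 + 0.4·0.4 + 0.5·0.9 = 0.63
P(poor | buyback) = (0.1·0.2) / 0.63 = 0.02 / 0.63 = 0.031746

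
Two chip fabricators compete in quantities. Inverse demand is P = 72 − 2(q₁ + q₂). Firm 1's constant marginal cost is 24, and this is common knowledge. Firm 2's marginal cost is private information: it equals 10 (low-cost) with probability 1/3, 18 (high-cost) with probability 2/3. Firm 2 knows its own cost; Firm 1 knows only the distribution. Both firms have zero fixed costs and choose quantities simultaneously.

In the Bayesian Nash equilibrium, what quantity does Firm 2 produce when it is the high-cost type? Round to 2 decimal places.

10.22

Firm 2 with cost c maximizes (72 − 2(q₁+q₂) − c)·q₂, giving q₂(c) = (72 − c − 2q₁)/4.
E[c₂] = 1/3·10 + 2/3·18 = 15.3333
Firm 1's FOC against E[q₂] yields q₁ = (72 − 2·24 + E[c₂])/6 = (72 − 48 + 15.3333)/6 = 6.55556.
q₂(high-cost) = (72 − 18 − 2·6.55556)/4 = 10.2222.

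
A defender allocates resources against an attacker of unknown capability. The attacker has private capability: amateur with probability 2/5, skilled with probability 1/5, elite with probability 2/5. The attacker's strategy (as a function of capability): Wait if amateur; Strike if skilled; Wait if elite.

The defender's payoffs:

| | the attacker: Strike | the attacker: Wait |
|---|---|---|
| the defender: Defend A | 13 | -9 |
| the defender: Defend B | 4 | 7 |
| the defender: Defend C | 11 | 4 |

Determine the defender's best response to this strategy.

E[Defend A] = 2/5·(-9) + 1/5·(13) + 2/5·(-9) = -23/5
E[Defend B] = 2/5·(7) + 1/5·(4) + 2/5·(7) = 32/5
E[Defend C] = 2/5·(4) + 1/5·(11) + 2/5·(4) = 27/5
Best response: Defend B (32/5 is the largest).

Defend B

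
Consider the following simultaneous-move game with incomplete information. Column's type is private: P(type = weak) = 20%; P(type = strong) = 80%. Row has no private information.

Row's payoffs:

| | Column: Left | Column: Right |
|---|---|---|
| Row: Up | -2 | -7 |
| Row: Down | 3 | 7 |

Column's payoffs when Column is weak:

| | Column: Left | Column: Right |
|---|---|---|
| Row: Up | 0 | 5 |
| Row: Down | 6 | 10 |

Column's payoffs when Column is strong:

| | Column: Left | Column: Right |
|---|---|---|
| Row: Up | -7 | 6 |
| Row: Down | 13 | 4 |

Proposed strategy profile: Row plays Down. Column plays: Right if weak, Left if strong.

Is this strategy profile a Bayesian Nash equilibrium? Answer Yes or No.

Row plays Down: E[Down] = 0.2·(7) + 0.8·(3) = 3.8; E[Up] = -3. Best-responding. ✓
Column (type weak), facing Down: Left gives 6, Right gives 10. Proposed Right is best. ✓
Column (type strong), facing Down: Left gives 13, Right gives 4. Proposed Left is best. ✓

Yes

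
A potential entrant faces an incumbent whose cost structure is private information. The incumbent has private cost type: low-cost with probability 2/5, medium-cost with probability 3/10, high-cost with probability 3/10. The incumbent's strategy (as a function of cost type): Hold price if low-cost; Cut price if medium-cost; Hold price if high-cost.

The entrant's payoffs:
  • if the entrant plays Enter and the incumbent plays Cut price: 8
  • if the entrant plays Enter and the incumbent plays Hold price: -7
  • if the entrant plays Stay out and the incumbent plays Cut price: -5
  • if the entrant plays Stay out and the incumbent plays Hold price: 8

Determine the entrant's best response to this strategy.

E[Enter] = 2/5·(-7) + 3/10·(8) + 3/10·(-7) = -5/2
E[Stay out] = 2/5·(8) + 3/10·(-5) + 3/10·(8) = 41/10
Best response: Stay out (41/10 is the largest).

Stay out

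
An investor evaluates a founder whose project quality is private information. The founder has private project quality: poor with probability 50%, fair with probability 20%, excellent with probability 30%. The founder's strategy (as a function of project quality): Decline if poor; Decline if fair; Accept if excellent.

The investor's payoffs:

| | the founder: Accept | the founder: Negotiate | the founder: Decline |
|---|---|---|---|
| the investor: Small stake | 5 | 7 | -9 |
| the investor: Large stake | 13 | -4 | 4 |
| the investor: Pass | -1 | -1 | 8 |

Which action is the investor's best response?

E[Small stake] = 0.5·(-9) + 0.2·(-9) + 0.3·(5) = -4.8
E[Large stake] = 0.5·(4) + 0.2·(4) + 0.3·(13) = 6.7
E[Pass] = 0.5·(8) + 0.2·(8) + 0.3·(-1) = 5.3
Best response: Large stake (6.7 is the largest).

Large stake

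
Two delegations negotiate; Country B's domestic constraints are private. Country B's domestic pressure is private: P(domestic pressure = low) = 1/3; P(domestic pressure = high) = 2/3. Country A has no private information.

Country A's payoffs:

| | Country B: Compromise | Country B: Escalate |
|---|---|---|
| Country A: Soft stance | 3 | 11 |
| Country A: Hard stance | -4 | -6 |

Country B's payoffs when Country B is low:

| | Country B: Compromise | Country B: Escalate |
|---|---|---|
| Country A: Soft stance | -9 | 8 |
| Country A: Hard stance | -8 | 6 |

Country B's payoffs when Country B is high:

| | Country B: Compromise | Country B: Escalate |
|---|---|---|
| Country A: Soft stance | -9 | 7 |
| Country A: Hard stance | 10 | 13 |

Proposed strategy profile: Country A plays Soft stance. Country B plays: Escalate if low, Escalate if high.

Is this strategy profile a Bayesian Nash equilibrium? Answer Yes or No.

Yes

Country A plays Soft stance: E[Soft stance] = 1/3·(11) + 2/3·(11) = 11; E[Hard stance] = -6. Best-responding. ✓
Country B (domestic pressure low), facing Soft stance: Compromise gives -9, Escalate gives 8. Proposed Escalate is best. ✓
Country B (domestic pressure high), facing Soft stance: Compromise gives -9, Escalate gives 7. Proposed Escalate is best. ✓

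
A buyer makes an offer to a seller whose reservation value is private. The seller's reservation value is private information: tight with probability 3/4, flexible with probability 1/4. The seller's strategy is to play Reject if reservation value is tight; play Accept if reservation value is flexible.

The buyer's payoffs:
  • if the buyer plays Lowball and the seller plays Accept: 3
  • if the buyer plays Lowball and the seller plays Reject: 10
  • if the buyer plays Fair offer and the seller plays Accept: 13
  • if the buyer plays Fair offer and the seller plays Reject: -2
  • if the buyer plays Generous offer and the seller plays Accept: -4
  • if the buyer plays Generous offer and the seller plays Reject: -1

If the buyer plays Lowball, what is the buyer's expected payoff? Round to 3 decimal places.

Take the expectation over the seller's reservation value, weighting each type's action by its prior probability.
E[Lowball] = 3/4·10 + 1/4·3 = 15/2 + 3/4 = 33/4

8.250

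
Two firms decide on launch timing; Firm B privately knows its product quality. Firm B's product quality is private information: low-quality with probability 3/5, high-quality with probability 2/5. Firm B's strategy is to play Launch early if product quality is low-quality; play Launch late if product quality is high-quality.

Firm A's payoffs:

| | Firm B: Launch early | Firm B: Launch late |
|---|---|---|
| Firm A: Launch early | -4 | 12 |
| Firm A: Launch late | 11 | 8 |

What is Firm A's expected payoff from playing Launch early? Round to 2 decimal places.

2.40

E[Launch early] = 3/5·(-4) + 2/5·12 = (-12/5) + 24/5 = 12/5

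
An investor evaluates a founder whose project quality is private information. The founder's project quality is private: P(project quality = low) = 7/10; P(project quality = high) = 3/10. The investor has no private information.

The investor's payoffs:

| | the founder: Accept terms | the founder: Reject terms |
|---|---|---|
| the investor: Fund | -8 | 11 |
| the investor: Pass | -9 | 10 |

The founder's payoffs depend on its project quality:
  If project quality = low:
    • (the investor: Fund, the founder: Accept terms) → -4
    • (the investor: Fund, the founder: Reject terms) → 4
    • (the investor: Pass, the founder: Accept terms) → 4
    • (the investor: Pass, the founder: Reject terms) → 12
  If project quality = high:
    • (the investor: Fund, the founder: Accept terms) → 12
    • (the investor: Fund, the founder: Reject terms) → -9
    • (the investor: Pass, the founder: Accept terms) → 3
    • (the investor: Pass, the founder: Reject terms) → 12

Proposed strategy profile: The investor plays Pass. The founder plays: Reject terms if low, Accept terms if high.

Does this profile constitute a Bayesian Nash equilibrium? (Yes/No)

A profile is a BNE iff every type of every player is best-responding given beliefs about the other side.
The investor plays Pass: E[Pass] = 7/10·(10) + 3/10·(-9) = 43/10; E[Fund] = 53/10. Not best-responding. ✗
The founder (project quality low), facing Pass: Accept terms gives 4, Reject terms gives 12. Proposed Reject terms is best. ✓
The founder (project quality high), facing Pass: Accept terms gives 3, Reject terms gives 12. Proposed Accept terms is not best — profitable deviation exists. ✗

No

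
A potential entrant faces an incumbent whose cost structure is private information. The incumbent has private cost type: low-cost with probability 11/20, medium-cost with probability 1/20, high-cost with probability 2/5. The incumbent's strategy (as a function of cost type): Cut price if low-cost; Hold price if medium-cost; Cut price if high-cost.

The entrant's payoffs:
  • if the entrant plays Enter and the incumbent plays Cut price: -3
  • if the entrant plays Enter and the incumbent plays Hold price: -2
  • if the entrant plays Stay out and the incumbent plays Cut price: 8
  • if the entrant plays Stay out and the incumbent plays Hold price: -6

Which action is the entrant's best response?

Stay out

E[Enter] = 11/20·(-3) + 1/20·(-2) + 2/5·(-3) = -59/20
E[Stay out] = 11/20·(8) + 1/20·(-6) + 2/5·(8) = 73/10
Best response: Stay out (73/10 is the largest).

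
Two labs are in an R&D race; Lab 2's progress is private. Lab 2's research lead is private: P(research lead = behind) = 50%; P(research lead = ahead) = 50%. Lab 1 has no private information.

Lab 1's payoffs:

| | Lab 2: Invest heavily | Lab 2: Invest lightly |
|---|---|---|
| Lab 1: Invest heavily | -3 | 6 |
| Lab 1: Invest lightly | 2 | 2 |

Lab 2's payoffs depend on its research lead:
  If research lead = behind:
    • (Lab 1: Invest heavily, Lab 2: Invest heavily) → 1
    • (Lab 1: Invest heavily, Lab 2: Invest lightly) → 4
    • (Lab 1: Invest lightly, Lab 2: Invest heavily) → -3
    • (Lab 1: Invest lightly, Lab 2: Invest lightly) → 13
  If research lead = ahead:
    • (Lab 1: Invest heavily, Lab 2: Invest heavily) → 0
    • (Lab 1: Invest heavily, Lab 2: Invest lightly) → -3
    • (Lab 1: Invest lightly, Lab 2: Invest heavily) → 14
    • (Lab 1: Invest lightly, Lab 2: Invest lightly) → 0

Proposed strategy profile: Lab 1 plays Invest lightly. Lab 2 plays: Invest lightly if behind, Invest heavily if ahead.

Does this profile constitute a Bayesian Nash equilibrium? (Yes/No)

Lab 1 plays Invest lightly: E[Invest lightly] = 0.5·(2) + 0.5·(2) = 2; E[Invest heavily] = 1.5. Best-responding. ✓
Lab 2 (research lead behind), facing Invest lightly: Invest heavily gives -3, Invest lightly gives 13. Proposed Invest lightly is best. ✓
Lab 2 (research lead ahead), facing Invest lightly: Invest heavily gives 14, Invest lightly gives 0. Proposed Invest heavily is best. ✓

Yes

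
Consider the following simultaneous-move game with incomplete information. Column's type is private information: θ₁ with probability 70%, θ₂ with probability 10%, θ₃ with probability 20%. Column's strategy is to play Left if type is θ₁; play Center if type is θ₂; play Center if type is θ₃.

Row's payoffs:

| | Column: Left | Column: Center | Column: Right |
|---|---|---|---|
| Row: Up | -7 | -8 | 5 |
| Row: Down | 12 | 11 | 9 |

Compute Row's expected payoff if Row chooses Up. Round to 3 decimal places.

Take the expectation over Column's type, weighting each type's action by its prior probability.
E[Up] = 0.7·(-7) + 0.1·(-8) + 0.2·(-8) = (-4.9) + (-0.8) + (-1.6) = -7.3

-7.300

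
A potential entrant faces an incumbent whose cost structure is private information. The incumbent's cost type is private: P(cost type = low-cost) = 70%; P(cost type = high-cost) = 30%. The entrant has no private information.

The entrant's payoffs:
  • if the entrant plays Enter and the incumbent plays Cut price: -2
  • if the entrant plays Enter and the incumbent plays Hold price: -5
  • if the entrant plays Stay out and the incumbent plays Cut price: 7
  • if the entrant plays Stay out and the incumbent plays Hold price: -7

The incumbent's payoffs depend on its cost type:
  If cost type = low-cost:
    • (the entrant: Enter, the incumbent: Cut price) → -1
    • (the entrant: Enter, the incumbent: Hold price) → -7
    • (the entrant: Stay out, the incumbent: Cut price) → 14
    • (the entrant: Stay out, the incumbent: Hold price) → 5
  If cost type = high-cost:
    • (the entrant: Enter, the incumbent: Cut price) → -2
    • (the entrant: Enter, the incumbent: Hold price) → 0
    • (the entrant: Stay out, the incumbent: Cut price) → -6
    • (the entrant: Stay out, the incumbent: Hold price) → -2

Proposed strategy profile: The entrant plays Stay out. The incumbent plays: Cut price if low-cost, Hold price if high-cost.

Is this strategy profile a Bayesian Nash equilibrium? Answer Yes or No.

The entrant plays Stay out: E[Stay out] = 0.7·(7) + 0.3·(-7) = 2.8; E[Enter] = -2.9. Best-responding. ✓
The incumbent (cost type low-cost), facing Stay out: Cut price gives 14, Hold price gives 5. Proposed Cut price is best. ✓
The incumbent (cost type high-cost), facing Stay out: Cut price gives -6, Hold price gives -2. Proposed Hold price is best. ✓

Yes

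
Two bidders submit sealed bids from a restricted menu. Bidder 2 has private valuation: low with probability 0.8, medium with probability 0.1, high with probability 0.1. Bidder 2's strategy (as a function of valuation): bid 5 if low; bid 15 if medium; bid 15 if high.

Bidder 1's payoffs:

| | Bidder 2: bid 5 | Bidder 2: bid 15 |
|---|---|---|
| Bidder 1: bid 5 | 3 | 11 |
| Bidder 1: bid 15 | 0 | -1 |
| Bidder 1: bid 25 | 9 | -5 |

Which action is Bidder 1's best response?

Compute Bidder 1's expected payoff for each action, taking the expectation over Bidder 2's type.
E[bid 5] = 0.8·(3) + 0.1·(11) + 0.1·(11) = 4.6
E[bid 15] = 0.8·(0) + 0.1·(-1) + 0.1·(-1) = -0.2
E[bid 25] = 0.8·(9) + 0.1·(-5) + 0.1·(-5) = 6.2
Best response: bid 25 (6.2 is the largest).

bid 25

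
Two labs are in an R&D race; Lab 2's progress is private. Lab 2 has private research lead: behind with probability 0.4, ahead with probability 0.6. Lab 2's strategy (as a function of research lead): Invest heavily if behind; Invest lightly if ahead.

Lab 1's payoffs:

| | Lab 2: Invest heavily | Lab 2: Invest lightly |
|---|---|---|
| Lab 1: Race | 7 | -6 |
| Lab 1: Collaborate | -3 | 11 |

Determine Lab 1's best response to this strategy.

Collaborate

Compute Lab 1's expected payoff for each action, taking the expectation over Lab 2's type.
E[Race] = 0.4·(7) + 0.6·(-6) = -0.8
E[Collaborate] = 0.4·(-3) + 0.6·(11) = 5.4
Best response: Collaborate (5.4 is the largest).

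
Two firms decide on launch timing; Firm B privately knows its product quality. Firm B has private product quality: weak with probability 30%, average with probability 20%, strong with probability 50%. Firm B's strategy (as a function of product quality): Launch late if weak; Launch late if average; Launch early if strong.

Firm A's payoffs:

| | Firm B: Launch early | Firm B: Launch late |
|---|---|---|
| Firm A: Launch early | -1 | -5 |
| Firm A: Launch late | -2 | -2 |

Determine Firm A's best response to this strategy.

E[Launch early] = 0.3·(-5) + 0.2·(-5) + 0.5·(-1) = -3
E[Launch late] = 0.3·(-2) + 0.2·(-2) + 0.5·(-2) = -2
Best response: Launch late (-2 is the largest).

Launch late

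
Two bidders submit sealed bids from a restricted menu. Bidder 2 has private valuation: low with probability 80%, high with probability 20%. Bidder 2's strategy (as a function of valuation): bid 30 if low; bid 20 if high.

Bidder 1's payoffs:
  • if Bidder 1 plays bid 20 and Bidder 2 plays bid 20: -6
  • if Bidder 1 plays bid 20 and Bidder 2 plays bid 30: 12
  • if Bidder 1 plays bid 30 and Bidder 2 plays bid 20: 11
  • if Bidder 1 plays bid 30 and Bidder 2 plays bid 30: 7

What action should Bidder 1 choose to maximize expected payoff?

E[bid 20] = 0.8·(12) + 0.2·(-6) = 8.4
E[bid 30] = 0.8·(7) + 0.2·(11) = 7.8
Best response: bid 20 (8.4 is the largest).

bid 20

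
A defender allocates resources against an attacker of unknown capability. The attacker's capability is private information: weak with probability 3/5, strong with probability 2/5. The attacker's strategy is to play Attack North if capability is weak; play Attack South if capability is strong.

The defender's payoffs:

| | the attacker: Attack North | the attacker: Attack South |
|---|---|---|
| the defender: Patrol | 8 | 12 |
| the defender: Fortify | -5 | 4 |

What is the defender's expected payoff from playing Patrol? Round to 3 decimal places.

9.600

Take the expectation over the attacker's capability, weighting each type's action by its prior probability.
E[Patrol] = 3/5·8 + 2/5·12 = 24/5 + 24/5 = 48/5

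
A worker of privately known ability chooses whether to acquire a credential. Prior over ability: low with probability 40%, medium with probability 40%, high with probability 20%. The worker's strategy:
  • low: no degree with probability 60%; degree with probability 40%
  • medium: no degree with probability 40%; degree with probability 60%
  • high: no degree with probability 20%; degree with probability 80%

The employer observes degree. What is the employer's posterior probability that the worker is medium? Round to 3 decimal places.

Apply Bayes' rule using the sender's strategy as the likelihood.
P(degree) = 0.4·0.4 + 0.4·0.6 + 0.2·0.8 = 0.56
P(medium | degree) = (0.4·0.6) / 0.56 = 0.24 / 0.56 = 0.428571

0.429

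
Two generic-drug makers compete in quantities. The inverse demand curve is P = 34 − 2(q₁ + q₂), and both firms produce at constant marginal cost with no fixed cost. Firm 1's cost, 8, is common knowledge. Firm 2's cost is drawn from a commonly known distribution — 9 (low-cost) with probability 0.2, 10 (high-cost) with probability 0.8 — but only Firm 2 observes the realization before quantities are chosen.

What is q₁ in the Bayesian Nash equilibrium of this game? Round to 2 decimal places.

Type-c best response for Firm 2: q₂(c) = (34 − c)/4 − q₁/2.
Firm 1 maximizes expected profit; its first-order condition is 34 − 4q₁ − 2E[q₂] − 8 = 0.
Substituting E[q₂] and solving: E[c₂] = 9.8, so q₁ = (34 − 2·8 + 9.8)/6 = 4.63333.

4.63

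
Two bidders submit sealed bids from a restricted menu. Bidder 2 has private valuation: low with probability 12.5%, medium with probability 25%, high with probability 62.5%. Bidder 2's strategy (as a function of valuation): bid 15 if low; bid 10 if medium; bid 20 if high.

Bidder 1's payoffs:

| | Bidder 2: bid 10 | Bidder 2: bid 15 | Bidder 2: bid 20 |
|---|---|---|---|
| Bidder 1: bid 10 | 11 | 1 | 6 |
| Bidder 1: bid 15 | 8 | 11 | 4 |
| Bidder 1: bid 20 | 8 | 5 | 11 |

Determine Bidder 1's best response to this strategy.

Compute Bidder 1's expected payoff for each action, taking the expectation over Bidder 2's type.
E[bid 10] = 0.125·(1) + 0.25·(11) + 0.625·(6) = 6.625
E[bid 15] = 0.125·(11) + 0.25·(8) + 0.625·(4) = 5.875
E[bid 20] = 0.125·(5) + 0.25·(8) + 0.625·(11) = 9.5
Best response: bid 20 (9.5 is the largest).

bid 20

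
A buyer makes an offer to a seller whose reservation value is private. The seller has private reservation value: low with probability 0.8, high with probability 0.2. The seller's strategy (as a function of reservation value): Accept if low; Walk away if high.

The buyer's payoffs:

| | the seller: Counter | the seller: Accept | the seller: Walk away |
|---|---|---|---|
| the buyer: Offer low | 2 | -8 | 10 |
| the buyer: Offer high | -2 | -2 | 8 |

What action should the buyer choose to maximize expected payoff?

Offer high

E[Offer low] = 0.8·(-8) + 0.2·(10) = -4.4
E[Offer high] = 0.8·(-2) + 0.2·(8) = 0
Best response: Offer high (0 is the largest).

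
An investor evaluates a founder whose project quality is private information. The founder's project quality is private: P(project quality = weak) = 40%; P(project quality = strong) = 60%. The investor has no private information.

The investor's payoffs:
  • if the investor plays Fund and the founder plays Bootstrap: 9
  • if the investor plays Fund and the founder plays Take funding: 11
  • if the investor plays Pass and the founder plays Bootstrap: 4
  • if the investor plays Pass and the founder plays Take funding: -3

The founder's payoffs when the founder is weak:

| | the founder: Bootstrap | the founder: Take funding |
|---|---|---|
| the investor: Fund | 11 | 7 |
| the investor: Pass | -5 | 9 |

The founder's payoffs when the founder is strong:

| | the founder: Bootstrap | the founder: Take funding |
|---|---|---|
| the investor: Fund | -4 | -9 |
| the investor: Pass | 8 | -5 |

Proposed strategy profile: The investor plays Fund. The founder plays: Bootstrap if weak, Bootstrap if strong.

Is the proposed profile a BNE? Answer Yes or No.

A profile is a BNE iff every type of every player is best-responding given beliefs about the other side.
The investor plays Fund: E[Fund] = 0.4·(9) + 0.6·(9) = 9; E[Pass] = 4. Best-responding. ✓
The founder (project quality weak), facing Fund: Bootstrap gives 11, Take funding gives 7. Proposed Bootstrap is best. ✓
The founder (project quality strong), facing Fund: Bootstrap gives -4, Take funding gives -9. Proposed Bootstrap is best. ✓

Yes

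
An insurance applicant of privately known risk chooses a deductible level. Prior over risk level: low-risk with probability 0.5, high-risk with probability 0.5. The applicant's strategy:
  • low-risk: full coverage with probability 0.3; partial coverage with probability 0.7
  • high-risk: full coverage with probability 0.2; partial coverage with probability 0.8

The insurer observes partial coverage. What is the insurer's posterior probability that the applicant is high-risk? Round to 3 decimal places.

0.533

P(partial coverage) = 0.5·0.7 + 0.5·0.8 = 0.75
P(high-risk | partial coverage) = (0.5·0.8) / 0.75 = 0.4 / 0.75 = 0.533333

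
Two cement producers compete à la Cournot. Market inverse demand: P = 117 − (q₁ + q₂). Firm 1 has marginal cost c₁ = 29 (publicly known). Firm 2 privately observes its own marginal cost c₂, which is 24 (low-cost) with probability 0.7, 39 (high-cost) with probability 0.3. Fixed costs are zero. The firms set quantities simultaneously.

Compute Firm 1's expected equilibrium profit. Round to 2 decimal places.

Type-c best response for Firm 2: q₂(c) = (117 − c)/2 − q₁/2.
Firm 1 maximizes expected profit; its first-order condition is 117 − 2q₁ − E[q₂] − 29 = 0.
Substituting E[q₂] and solving: E[c₂] = 28.5, so q₁ = (117 − 2·29 + 28.5)/3 = 29.1667.
E[P] = 117 − (q₁ + E[q₂]) = 58.1667; Firm 1's expected profit = (E[P] − 29)·q₁ = (58.1667 − 29)·29.1667 = 850.694.

850.69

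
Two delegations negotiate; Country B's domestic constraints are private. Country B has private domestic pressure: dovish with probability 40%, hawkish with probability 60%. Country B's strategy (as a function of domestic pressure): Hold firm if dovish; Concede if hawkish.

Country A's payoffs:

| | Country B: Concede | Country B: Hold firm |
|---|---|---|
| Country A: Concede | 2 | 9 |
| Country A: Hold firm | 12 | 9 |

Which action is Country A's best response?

Compute Country A's expected payoff for each action, taking the expectation over Country B's type.
E[Concede] = 0.4·(9) + 0.6·(2) = 4.8
E[Hold firm] = 0.4·(9) + 0.6·(12) = 10.8
Best response: Hold firm (10.8 is the largest).

Hold firm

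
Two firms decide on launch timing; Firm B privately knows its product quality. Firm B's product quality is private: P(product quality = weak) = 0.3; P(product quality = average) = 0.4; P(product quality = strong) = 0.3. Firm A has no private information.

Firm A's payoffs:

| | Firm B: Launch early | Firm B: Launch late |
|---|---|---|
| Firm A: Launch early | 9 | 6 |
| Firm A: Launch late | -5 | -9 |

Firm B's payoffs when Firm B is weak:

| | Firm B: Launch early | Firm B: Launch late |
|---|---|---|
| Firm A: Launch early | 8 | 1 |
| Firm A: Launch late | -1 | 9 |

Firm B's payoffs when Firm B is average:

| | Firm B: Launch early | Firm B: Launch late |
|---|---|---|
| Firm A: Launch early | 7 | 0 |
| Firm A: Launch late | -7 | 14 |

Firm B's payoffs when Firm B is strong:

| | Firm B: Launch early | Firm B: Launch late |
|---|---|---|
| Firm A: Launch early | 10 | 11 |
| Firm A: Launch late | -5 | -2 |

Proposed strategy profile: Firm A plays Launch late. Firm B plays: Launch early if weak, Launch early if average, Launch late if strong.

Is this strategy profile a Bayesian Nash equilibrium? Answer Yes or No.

No

A profile is a BNE iff every type of every player is best-responding given beliefs about the other side.
Firm A plays Launch late: E[Launch late] = 0.3·(-5) + 0.4·(-5) + 0.3·(-9) = -6.2; E[Launch early] = 8.1. Not best-responding. ✗
Firm B (product quality weak), facing Launch late: Launch early gives -1, Launch late gives 9. Proposed Launch early is not best — profitable deviation exists. ✗
Firm B (product quality average), facing Launch late: Launch early gives -7, Launch late gives 14. Proposed Launch early is not best — profitable deviation exists. ✗
Firm B (product quality strong), facing Launch late: Launch early gives -5, Launch late gives -2. Proposed Launch late is best. ✓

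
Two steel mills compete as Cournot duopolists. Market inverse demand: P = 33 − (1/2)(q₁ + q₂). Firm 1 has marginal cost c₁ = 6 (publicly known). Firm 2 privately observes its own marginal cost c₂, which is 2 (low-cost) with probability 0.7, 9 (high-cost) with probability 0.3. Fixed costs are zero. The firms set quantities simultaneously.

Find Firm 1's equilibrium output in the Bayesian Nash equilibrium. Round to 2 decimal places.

16.73

Firm 2 with cost c maximizes (33 − (1/2)(q₁+q₂) − c)·q₂, giving q₂(c) = (33 − c − (1/2)q₁).
E[c₂] = 0.7·2 + 0.3·9 = 4.1
Firm 1's FOC against E[q₂] yields q₁ = (33 − 2·6 + E[c₂])/(3/2) = (33 − 12 + 4.1)/(3/2) = 16.7333.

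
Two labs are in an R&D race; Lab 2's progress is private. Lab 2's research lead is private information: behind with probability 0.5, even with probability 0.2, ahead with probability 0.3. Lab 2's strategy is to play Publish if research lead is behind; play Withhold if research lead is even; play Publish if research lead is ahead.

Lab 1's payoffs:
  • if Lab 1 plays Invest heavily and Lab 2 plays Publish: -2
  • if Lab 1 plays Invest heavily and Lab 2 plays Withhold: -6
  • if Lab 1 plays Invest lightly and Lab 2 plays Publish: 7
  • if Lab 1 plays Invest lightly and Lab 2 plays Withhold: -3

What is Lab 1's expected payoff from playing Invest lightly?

5

Take the expectation over Lab 2's research lead, weighting each type's action by its prior probability.
E[Invest lightly] = 0.5·7 + 0.2·(-3) + 0.3·7 = 3.5 + (-0.6) + 2.1 = 5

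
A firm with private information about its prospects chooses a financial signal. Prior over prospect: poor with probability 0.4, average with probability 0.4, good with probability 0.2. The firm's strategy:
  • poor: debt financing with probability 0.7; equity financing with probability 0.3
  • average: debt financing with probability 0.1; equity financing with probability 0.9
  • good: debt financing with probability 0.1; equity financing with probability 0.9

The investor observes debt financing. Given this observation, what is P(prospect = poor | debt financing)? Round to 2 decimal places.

0.82

Apply Bayes' rule using the sender's strategy as the likelihood.
P(debt financing) = 0.4·0.7 + 0.4·0.1 + 0.2·0.1 = 0.34
P(poor | debt financing) = (0.4·0.7) / 0.34 = 0.28 / 0.34 = 0.823529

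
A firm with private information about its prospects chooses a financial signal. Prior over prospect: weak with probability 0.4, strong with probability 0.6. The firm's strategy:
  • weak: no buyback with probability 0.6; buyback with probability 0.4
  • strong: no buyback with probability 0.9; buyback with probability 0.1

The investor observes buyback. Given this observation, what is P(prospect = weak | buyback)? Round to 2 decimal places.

P(buyback) = 0.4·0.4 + 0.6·0.1 = 0.22
P(weak | buyback) = (0.4·0.4) / 0.22 = 0.16 / 0.22 = 0.727273

0.73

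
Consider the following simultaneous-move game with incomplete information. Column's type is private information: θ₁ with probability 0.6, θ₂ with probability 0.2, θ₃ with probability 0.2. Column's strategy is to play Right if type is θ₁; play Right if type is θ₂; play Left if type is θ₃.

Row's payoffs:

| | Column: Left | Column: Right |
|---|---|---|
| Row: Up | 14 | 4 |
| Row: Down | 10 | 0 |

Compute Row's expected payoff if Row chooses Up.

Take the expectation over Column's type, weighting each type's action by its prior probability.
E[Up] = 0.6·4 + 0.2·4 + 0.2·14 = 2.4 + 0.8 + 2.8 = 6

6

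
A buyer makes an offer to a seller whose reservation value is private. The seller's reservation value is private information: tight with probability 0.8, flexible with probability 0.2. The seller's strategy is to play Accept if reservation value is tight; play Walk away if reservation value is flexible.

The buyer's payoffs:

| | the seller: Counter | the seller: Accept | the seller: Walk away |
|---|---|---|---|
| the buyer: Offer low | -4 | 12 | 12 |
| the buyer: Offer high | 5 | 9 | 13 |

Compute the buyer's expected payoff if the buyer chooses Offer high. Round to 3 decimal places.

9.800

E[Offer high] = 0.8·9 + 0.2·13 = 7.2 + 2.6 = 9.8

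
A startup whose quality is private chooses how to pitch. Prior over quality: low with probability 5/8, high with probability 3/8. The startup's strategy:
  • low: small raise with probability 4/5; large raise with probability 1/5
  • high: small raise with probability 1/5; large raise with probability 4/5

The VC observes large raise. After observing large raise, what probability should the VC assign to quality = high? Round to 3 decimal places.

Apply Bayes' rule using the sender's strategy as the likelihood.
P(large raise) = (5/8)·(1/5) + (3/8)·(4/5) = 17/40
P(high | large raise) = ((3/8)·(4/5)) / (17/40) = (3/10) / (17/40) = 12/17

0.706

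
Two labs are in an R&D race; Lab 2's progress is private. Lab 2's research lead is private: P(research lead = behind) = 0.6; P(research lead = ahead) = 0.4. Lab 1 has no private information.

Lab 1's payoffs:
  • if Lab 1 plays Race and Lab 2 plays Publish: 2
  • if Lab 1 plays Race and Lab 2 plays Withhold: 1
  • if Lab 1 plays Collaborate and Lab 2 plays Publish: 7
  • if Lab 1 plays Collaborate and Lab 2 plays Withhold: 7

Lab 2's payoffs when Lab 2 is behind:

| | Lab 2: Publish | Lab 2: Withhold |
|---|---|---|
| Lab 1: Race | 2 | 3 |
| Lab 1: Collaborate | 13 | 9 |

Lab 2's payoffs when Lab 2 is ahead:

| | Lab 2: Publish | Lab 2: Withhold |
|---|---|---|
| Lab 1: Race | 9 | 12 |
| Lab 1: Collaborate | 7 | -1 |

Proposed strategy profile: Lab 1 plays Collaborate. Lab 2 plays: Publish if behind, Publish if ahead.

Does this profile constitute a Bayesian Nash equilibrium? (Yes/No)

A profile is a BNE iff every type of every player is best-responding given beliefs about the other side.
Lab 1 plays Collaborate: E[Collaborate] = 0.6·(7) + 0.4·(7) = 7; E[Race] = 2. Best-responding. ✓
Lab 2 (research lead behind), facing Collaborate: Publish gives 13, Withhold gives 9. Proposed Publish is best. ✓
Lab 2 (research lead ahead), facing Collaborate: Publish gives 7, Withhold gives -1. Proposed Publish is best. ✓

Yes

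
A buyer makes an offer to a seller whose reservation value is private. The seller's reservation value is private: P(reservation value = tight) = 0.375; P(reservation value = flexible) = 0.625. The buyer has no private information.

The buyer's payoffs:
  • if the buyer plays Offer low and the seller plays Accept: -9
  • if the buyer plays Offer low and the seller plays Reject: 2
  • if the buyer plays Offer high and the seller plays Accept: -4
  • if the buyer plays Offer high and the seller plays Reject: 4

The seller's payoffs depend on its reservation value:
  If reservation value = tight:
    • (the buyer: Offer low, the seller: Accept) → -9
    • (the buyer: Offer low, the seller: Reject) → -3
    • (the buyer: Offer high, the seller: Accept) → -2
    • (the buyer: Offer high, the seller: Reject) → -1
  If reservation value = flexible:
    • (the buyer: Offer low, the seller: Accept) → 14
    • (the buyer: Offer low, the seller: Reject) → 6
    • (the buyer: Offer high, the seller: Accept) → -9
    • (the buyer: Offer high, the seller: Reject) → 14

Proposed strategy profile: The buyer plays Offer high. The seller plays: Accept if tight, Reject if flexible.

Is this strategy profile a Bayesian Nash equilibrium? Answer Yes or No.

The buyer plays Offer high: E[Offer high] = 0.375·(-4) + 0.625·(4) = 1; E[Offer low] = -2.125. Best-responding. ✓
The seller (reservation value tight), facing Offer high: Accept gives -2, Reject gives -1. Proposed Accept is not best — profitable deviation exists. ✗
The seller (reservation value flexible), facing Offer high: Accept gives -9, Reject gives 14. Proposed Reject is best. ✓

No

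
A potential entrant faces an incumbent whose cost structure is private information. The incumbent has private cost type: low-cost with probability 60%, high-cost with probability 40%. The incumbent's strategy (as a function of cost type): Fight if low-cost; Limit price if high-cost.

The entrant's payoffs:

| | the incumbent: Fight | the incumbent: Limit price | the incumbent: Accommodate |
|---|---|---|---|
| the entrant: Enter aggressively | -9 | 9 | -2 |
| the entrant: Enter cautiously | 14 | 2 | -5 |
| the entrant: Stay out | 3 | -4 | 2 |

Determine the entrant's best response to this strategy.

E[Enter aggressively] = 0.6·(-9) + 0.4·(9) = -1.8
E[Enter cautiously] = 0.6·(14) + 0.4·(2) = 9.2
E[Stay out] = 0.6·(3) + 0.4·(-4) = 0.2
Best response: Enter cautiously (9.2 is the largest).

Enter cautiously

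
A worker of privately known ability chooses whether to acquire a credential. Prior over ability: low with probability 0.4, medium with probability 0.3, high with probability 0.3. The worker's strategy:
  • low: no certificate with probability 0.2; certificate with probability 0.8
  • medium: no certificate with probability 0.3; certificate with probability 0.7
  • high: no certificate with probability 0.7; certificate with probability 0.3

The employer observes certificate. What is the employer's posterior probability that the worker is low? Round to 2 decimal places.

0.52

Apply Bayes' rule using the sender's strategy as the likelihood.
P(certificate) = 0.4·0.8 + 0.3·0.7 + 0.3·0.3 = 0.62
P(low | certificate) = (0.4·0.8) / 0.62 = 0.32 / 0.62 = 0.516129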